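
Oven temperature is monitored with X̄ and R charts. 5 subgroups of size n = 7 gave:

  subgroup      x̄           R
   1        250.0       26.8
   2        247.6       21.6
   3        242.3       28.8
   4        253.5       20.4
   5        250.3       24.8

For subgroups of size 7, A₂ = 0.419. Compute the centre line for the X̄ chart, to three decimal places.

X̄̄ = (250.0 + 247.6 + 242.3 + 253.5 + 250.3) / 5 = 1243.7000 / 5 = 248.7400
CL = X̄̄ = 248.7400

248.740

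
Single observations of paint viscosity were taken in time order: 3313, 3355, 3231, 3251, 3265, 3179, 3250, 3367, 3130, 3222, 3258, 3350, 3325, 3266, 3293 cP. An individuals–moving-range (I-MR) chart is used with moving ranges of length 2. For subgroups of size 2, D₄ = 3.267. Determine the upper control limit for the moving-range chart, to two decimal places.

Moving ranges: 42, 124, 20, 14, 86, 71, 117, 237, 92, 36, 92, 25, 59, 27; M̄R̄ = 1042.0000 / 14 = 74.4286
UCL_MR = D₄·M̄R̄ = 3.267 × 74.4286 = 243.1581

243.16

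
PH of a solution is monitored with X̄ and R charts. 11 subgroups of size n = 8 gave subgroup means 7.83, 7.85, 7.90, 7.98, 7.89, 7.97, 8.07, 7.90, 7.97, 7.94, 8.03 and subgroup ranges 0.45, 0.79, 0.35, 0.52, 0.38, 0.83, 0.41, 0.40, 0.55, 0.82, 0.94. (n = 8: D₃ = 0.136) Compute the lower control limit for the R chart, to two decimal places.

R̄ = (0.45 + 0.79 + 0.35 + 0.52 + 0.38 + 0.83 + 0.41 + 0.40 + 0.55 + 0.82 + 0.94) / 11 = 6.4400 / 11 = 0.5855
LCL_R = D₃·R̄ = 0.136 × 0.5855 = 0.0796

0.08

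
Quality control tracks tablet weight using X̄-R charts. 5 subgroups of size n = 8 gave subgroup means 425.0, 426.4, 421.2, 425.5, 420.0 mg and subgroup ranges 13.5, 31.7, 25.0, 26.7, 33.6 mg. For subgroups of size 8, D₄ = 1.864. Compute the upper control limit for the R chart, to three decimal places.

48.650

R̄ = (13.5 + 31.7 + 25.0 + 26.7 + 33.6) / 5 = 130.5000 / 5 = 26.1000
UCL_R = D₄·R̄ = 1.864 × 26.1000 = 48.6504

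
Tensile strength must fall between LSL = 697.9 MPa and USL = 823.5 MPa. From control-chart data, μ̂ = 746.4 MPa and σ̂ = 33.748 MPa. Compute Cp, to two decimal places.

Cp = (USL − LSL) / (6σ̂) = (823.5 − 697.9) / (6 × 33.748) = 125.6000 / 202.4880 = 0.6203

0.62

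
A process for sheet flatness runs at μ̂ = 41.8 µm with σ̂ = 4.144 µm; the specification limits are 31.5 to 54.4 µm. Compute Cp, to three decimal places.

Cp = (USL − LSL) / (6σ̂) = (54.4 − 31.5) / (6 × 4.144) = 22.9000 / 24.8640 = 0.9210

0.921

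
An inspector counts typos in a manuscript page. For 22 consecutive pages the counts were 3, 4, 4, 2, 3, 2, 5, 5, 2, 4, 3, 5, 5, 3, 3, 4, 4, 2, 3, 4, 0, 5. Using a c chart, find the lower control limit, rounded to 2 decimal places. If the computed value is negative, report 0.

c̄ = (3 + 4 + 4 + 2 + 3 + 2 + 5 + 5 + 2 + 4 + 3 + 5 + 5 + 3 + 3 + 4 + 4 + 2 + 3 + 4 + 0 + 5) / 22 = 75 / 22 = 3.4091
LCL = c̄ − 3√c̄ = 3.4091 − 3 × 1.8464 = -2.1300 → 0 (cannot be negative)

0.00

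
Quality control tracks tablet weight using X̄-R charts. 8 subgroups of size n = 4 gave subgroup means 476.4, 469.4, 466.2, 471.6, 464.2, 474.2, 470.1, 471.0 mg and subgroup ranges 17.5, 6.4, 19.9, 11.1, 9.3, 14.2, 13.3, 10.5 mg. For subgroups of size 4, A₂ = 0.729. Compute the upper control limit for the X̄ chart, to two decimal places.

X̄̄ = (476.4 + 469.4 + 466.2 + 471.6 + 464.2 + 474.2 + 470.1 + 471.0) / 8 = 3763.1000 / 8 = 470.3875
R̄ = (17.5 + 6.4 + 19.9 + 11.1 + 9.3 + 14.2 + 13.3 + 10.5) / 8 = 102.2000 / 8 = 12.7750
UCL = X̄̄ + A₂·R̄ = 470.3875 + 0.729 × 12.7750 = 479.7005

479.70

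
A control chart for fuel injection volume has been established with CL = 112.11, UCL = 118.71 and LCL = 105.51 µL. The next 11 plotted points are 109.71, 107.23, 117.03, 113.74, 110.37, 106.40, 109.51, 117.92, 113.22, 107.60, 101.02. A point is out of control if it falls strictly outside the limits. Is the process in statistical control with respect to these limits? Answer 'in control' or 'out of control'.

Compare each point to [105.51, 118.71]: sample 11 = 101.02 < LCL.

out of control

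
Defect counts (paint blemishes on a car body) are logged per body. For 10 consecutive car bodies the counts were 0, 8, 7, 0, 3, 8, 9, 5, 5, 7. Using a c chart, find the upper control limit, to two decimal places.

12.04

c̄ = (0 + 8 + 7 + 0 + 3 + 8 + 9 + 5 + 5 + 7) / 10 = 52 / 10 = 5.2000
UCL = c̄ + 3√c̄ = 5.2000 + 3 × √5.2000 = 5.2000 + 3 × 2.2804 = 12.0411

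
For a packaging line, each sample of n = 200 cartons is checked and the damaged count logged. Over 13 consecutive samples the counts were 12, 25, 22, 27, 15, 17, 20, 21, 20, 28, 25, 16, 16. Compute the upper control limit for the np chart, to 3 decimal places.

33.122

p̄ = Σdᵢ / (k·n) = 264 / (13 × 200) = 0.10154
UCL = np̄ + 3·√(np̄(1−p̄)) = 20.3077 + 3 × √(20.3077×0.89846) = 20.3077 + 3 × 4.2715 = 33.1222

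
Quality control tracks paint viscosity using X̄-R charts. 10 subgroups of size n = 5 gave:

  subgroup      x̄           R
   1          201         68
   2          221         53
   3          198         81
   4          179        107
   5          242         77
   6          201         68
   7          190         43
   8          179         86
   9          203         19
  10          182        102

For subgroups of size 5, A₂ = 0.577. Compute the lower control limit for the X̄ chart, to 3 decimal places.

158.979

X̄̄ = (201 + 221 + 198 + 179 + 242 + 201 + 190 + 179 + 203 + 182) / 10 = 1996.0000 / 10 = 199.6000
R̄ = (68 + 53 + 81 + 107 + 77 + 68 + 43 + 86 + 19 + 102) / 10 = 704.0000 / 10 = 70.4000
LCL = X̄̄ − A₂·R̄ = 199.6000 − 0.577 × 70.4000 = 158.9792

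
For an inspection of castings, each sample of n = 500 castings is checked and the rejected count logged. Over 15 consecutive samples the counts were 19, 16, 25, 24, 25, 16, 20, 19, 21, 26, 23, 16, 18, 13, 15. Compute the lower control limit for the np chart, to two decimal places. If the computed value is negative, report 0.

p̄ = Σdᵢ / (k·n) = 296 / (15 × 500) = 0.03947
LCL = np̄ − 3·√(np̄(1−p̄)) = 19.7333 − 3 × 4.3537 = 6.6723

6.67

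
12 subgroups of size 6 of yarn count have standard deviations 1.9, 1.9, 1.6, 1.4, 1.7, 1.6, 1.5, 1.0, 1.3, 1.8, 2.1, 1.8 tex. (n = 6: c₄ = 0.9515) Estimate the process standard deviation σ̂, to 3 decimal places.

1.717

s̄ = (1.9 + 1.9 + 1.6 + 1.4 + 1.7 + 1.6 + 1.5 + 1.0 + 1.3 + 1.8 + 2.1 + 1.8) / 12 = 1.6333
σ̂ = s̄ / c₄ = 1.6333 / 0.9515 = 1.7166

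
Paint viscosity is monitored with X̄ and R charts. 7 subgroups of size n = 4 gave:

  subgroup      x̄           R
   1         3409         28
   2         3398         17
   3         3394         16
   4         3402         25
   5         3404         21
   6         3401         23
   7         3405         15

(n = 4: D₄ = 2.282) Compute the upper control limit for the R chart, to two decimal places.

47.27

R̄ = (28 + 17 + 16 + 25 + 21 + 23 + 15) / 7 = 145.0000 / 7 = 20.7143
UCL_R = D₄·R̄ = 2.282 × 20.7143 = 47.2700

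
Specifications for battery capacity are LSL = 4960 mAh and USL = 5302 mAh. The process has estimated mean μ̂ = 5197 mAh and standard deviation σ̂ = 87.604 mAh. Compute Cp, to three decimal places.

Cp = (USL − LSL) / (6σ̂) = (5302 − 4960) / (6 × 87.604) = 342.0000 / 525.6240 = 0.6507

0.651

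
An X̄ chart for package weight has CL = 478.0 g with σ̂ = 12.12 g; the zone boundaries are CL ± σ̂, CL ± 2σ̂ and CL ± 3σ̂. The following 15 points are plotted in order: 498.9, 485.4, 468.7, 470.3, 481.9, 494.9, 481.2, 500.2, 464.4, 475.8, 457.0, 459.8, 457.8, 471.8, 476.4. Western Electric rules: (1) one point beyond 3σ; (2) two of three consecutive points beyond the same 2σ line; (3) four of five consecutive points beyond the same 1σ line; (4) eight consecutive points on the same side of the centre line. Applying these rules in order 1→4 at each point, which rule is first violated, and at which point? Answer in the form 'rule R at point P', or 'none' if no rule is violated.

rule 3 at point 13

Zone of each point (C = within 1σ̂, B = 1σ̂–2σ̂, A = 2σ̂–3σ̂, * = beyond 3σ̂; sign = side of CL): 1:+B, 2:+C, 3:-C, 4:-C, 5:+C, 6:+B, 7:+C, 8:+B, 9:-B, 10:-C, 11:-B, 12:-B, 13:-B, 14:-C, 15:-C
Rule 3 (four of five consecutive points beyond the same 1σ limit) is satisfied at point 13.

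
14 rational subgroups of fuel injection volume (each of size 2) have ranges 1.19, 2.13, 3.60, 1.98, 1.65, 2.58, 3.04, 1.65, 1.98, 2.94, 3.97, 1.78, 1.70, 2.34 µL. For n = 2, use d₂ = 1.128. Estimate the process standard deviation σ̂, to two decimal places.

2.06

R̄ = (1.19 + 2.13 + 3.60 + 1.98 + 1.65 + 2.58 + 3.04 + 1.65 + 1.98 + 2.94 + 3.97 + 1.78 + 1.70 + 2.34) / 14 = 2.3236
σ̂ = R̄ / d₂ = 2.3236 / 1.128 = 2.0599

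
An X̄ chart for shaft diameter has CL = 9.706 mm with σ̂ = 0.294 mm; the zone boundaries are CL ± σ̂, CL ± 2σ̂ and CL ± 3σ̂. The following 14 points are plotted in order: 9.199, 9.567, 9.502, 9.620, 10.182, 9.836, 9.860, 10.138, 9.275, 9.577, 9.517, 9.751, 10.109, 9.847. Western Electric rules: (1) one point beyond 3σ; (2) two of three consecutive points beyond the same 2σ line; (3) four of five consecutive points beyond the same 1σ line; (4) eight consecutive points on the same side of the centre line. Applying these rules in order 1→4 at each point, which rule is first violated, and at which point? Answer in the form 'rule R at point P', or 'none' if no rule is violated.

Zone of each point (C = within 1σ̂, B = 1σ̂–2σ̂, A = 2σ̂–3σ̂, * = beyond 3σ̂; sign = side of CL): 1:-B, 2:-C, 3:-C, 4:-C, 5:+B, 6:+C, 7:+C, 8:+B, 9:-B, 10:-C, 11:-C, 12:+C, 13:+B, 14:+C
No rule fires across all 14 points.

none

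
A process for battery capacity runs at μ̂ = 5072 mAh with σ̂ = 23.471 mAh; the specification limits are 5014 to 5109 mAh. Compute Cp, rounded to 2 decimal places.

0.67

Cp = (USL − LSL) / (6σ̂) = (5109 − 5014) / (6 × 23.471) = 95.0000 / 140.8260 = 0.6746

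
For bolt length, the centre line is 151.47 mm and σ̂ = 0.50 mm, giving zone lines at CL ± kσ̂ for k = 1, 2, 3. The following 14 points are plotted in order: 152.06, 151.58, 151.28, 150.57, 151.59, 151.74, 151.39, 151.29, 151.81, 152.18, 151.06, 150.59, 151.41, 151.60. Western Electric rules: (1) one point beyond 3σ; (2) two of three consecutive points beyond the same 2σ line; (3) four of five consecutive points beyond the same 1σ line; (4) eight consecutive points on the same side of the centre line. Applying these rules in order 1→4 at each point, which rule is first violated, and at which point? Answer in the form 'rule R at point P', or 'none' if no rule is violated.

none

Zone of each point (C = within 1σ̂, B = 1σ̂–2σ̂, A = 2σ̂–3σ̂, * = beyond 3σ̂; sign = side of CL): 1:+B, 2:+C, 3:-C, 4:-B, 5:+C, 6:+C, 7:-C, 8:-C, 9:+C, 10:+B, 11:-C, 12:-B, 13:-C, 14:+C
No rule fires across all 14 points.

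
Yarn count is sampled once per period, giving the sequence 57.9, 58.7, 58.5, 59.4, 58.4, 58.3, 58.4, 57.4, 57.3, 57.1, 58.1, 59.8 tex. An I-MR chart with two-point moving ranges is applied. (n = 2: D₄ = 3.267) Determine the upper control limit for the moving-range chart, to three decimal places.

Moving ranges: 0.8, 0.2, 0.9, 1.0, 0.1, 0.1, 1.0, 0.1, 0.2, 1.0, 1.7; M̄R̄ = 7.1000 / 11 = 0.6455
UCL_MR = D₄·M̄R̄ = 3.267 × 0.6455 = 2.1087

2.109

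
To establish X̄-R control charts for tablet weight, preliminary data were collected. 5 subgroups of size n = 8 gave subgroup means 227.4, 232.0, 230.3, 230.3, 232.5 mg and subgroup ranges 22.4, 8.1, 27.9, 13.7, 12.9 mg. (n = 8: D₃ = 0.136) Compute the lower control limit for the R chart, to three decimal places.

2.312

R̄ = (22.4 + 8.1 + 27.9 + 13.7 + 12.9) / 5 = 85.0000 / 5 = 17.0000
LCL_R = D₃·R̄ = 0.136 × 17.0000 = 2.3120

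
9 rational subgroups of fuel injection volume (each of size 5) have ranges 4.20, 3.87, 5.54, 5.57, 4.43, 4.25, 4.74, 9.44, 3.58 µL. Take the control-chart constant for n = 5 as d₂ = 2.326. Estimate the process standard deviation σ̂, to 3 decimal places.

R̄ = (4.20 + 3.87 + 5.54 + 5.57 + 4.43 + 4.25 + 4.74 + 9.44 + 3.58) / 9 = 5.0689
σ̂ = R̄ / d₂ = 5.0689 / 2.326 = 2.1792

2.179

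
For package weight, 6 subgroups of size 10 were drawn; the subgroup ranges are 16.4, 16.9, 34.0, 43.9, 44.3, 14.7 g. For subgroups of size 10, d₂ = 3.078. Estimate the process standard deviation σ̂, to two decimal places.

9.22

R̄ = (16.4 + 16.9 + 34.0 + 43.9 + 44.3 + 14.7) / 6 = 28.3667
σ̂ = R̄ / d₂ = 28.3667 / 3.078 = 9.2159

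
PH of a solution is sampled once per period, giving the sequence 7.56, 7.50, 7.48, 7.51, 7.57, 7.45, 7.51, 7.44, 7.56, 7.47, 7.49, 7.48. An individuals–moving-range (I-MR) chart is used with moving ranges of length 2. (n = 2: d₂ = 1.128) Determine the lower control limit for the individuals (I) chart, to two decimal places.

7.34

X̄ = (7.56 + 7.50 + 7.48 + 7.51 + 7.57 + 7.45 + 7.51 + 7.44 + 7.56 + 7.47 + 7.49 + 7.48) / 12 = 7.5017
Moving ranges: 0.06, 0.02, 0.03, 0.06, 0.12, 0.06, 0.07, 0.12, 0.09, 0.02, 0.01; M̄R̄ = 0.6600 / 11 = 0.0600
LCL = X̄ − 3·M̄R̄/d₂ = 7.5017 − 3 × 0.0600 / 1.128 = 7.3421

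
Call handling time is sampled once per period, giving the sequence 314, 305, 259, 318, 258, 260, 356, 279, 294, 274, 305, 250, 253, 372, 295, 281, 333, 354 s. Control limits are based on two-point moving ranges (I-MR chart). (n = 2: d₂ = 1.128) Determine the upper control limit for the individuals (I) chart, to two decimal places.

416.05

X̄ = (314 + 305 + 259 + 318 + 258 + 260 + 356 + 279 + 294 + 274 + 305 + 250 + 253 + 372 + 295 + 281 + 333 + 354) / 18 = 297.7778
Moving ranges: 9, 46, 59, 60, 2, 96, 77, 15, 20, 31, 55, 3, 119, 77, 14, 52, 21; M̄R̄ = 756.0000 / 17 = 44.4706
UCL = X̄ + 3·M̄R̄/d₂ = 297.7778 + 3 × 44.4706 / 1.128 = 416.0506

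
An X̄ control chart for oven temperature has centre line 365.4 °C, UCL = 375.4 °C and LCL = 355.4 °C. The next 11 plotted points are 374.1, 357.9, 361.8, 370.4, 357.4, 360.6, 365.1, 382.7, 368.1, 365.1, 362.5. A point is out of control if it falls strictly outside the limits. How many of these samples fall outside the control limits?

Compare each point to [355.4, 375.4]: sample 8 = 382.7 > UCL.

1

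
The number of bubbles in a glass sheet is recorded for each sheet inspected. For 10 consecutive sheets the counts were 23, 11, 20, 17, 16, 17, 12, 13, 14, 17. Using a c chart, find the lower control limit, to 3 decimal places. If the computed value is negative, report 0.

4.000

c̄ = (23 + 11 + 20 + 17 + 16 + 17 + 12 + 13 + 14 + 17) / 10 = 160 / 10 = 16.0000
LCL = c̄ − 3√c̄ = 16.0000 − 3 × 4.0000 = 4.0000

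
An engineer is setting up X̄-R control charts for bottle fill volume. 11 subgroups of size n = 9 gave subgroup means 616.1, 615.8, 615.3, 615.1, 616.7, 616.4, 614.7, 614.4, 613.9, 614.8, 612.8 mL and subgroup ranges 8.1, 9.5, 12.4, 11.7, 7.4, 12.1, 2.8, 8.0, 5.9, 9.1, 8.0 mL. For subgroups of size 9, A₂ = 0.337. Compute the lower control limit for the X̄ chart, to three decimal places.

612.180

X̄̄ = (616.1 + 615.8 + 615.3 + 615.1 + 616.7 + 616.4 + 614.7 + 614.4 + 613.9 + 614.8 + 612.8) / 11 = 6766.0000 / 11 = 615.0909
R̄ = (8.1 + 9.5 + 12.4 + 11.7 + 7.4 + 12.1 + 2.8 + 8.0 + 5.9 + 9.1 + 8.0) / 11 = 95.0000 / 11 = 8.6364
LCL = X̄̄ − A₂·R̄ = 615.0909 − 0.337 × 8.6364 = 612.1805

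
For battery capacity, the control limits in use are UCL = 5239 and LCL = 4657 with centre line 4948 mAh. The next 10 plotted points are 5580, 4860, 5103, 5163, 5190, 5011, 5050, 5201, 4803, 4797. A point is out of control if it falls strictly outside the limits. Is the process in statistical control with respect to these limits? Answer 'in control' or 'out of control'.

Compare each point to [4657, 5239]: sample 1 = 5580 > UCL.

out of control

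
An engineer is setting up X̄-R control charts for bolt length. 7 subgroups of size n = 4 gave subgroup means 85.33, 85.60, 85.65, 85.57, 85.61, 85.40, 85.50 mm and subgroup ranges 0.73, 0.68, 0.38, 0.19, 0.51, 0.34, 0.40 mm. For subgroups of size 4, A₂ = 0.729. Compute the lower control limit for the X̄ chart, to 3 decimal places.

85.186

X̄̄ = (85.33 + 85.60 + 85.65 + 85.57 + 85.61 + 85.40 + 85.50) / 7 = 598.6600 / 7 = 85.5229
R̄ = (0.73 + 0.68 + 0.38 + 0.19 + 0.51 + 0.34 + 0.40) / 7 = 3.2300 / 7 = 0.4614
LCL = X̄̄ − A₂·R̄ = 85.5229 − 0.729 × 0.4614 = 85.1865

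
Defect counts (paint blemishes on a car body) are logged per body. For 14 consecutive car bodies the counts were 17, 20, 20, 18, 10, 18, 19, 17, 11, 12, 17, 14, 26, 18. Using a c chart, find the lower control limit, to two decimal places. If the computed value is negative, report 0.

4.59

c̄ = (17 + 20 + 20 + 18 + 10 + 18 + 19 + 17 + 11 + 12 + 17 + 14 + 26 + 18) / 14 = 237 / 14 = 16.9286
LCL = c̄ − 3√c̄ = 16.9286 − 3 × 4.1144 = 4.5853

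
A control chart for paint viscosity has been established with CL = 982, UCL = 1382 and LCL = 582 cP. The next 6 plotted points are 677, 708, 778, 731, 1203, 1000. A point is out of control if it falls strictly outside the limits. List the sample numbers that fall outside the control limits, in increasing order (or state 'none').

All 6 points lie within [582, 1382].

none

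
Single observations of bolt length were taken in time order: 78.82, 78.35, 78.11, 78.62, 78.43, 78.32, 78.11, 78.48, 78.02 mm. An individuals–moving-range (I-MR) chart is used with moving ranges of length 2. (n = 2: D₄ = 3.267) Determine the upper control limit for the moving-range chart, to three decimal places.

Moving ranges: 0.47, 0.24, 0.51, 0.19, 0.11, 0.21, 0.37, 0.46; M̄R̄ = 2.5600 / 8 = 0.3200
UCL_MR = D₄·M̄R̄ = 3.267 × 0.3200 = 1.0454

1.045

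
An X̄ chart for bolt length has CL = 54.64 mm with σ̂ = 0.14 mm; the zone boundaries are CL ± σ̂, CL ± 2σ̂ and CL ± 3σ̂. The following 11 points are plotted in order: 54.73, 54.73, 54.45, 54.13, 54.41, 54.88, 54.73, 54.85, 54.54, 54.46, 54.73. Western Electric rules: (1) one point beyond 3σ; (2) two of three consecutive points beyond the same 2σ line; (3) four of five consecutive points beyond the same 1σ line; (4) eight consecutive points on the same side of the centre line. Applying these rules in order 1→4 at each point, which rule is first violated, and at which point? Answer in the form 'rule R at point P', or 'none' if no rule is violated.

Zone of each point (C = within 1σ̂, B = 1σ̂–2σ̂, A = 2σ̂–3σ̂, * = beyond 3σ̂; sign = side of CL): 1:+C, 2:+C, 3:-B, 4:-*, 5:-B, 6:+B, 7:+C, 8:+B, 9:-C, 10:-B, 11:+C
Rule 1 (one point beyond the 3σ limits) is satisfied at point 4.

rule 1 at point 4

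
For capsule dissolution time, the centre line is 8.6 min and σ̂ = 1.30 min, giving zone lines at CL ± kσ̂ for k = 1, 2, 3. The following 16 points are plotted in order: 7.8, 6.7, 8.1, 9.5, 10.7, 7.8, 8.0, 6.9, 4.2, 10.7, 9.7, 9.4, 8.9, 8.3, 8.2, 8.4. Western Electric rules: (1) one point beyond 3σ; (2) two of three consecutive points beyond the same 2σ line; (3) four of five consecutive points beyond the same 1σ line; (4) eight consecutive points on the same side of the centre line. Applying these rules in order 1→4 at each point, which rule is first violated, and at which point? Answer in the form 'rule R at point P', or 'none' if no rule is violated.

Zone of each point (C = within 1σ̂, B = 1σ̂–2σ̂, A = 2σ̂–3σ̂, * = beyond 3σ̂; sign = side of CL): 1:-C, 2:-B, 3:-C, 4:+C, 5:+B, 6:-C, 7:-C, 8:-B, 9:-*, 10:+B, 11:+C, 12:+C, 13:+C, 14:-C, 15:-C, 16:-C
Rule 1 (one point beyond the 3σ limits) is satisfied at point 9.

rule 1 at point 9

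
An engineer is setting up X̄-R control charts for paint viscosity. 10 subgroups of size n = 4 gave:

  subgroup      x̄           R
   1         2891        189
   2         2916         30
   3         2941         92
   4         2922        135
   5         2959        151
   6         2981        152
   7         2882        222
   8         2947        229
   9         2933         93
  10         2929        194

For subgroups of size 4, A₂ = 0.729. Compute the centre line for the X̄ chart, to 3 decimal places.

2930.100

X̄̄ = (2891 + 2916 + 2941 + 2922 + 2959 + 2981 + 2882 + 2947 + 2933 + 2929) / 10 = 29301.0000 / 10 = 2930.1000
CL = X̄̄ = 2930.1000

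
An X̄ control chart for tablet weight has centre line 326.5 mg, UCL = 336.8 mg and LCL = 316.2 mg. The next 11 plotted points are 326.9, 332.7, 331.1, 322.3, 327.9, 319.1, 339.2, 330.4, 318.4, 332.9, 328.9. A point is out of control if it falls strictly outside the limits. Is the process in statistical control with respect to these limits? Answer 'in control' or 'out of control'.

Compare each point to [316.2, 336.8]: sample 7 = 339.2 > UCL.

out of control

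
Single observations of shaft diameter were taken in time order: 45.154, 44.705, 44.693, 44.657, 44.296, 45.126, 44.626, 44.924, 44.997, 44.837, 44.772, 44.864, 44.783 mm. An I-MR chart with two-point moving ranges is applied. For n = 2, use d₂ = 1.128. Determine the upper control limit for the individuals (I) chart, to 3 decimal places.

X̄ = (45.154 + 44.705 + 44.693 + 44.657 + 44.296 + 45.126 + 44.626 + 44.924 + 44.997 + 44.837 + 44.772 + 44.864 + 44.783) / 13 = 44.8026
Moving ranges: 0.449, 0.012, 0.036, 0.361, 0.830, 0.500, 0.298, 0.073, 0.160, 0.065, 0.092, 0.081; M̄R̄ = 2.9570 / 12 = 0.2464
UCL = X̄ + 3·M̄R̄/d₂ = 44.8026 + 3 × 0.2464 / 1.128 = 45.4580

45.458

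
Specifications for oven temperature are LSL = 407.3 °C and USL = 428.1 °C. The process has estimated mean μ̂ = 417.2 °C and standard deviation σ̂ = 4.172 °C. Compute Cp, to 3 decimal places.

0.831

Cp = (USL − LSL) / (6σ̂) = (428.1 − 407.3) / (6 × 4.172) = 20.8000 / 25.0320 = 0.8309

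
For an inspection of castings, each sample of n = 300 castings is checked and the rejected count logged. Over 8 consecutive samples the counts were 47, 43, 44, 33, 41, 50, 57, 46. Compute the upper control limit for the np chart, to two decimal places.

p̄ = Σdᵢ / (k·n) = 361 / (8 × 300) = 0.15042
UCL = np̄ + 3·√(np̄(1−p̄)) = 45.1250 + 3 × √(45.1250×0.84958) = 45.1250 + 3 × 6.1917 = 63.7002

63.70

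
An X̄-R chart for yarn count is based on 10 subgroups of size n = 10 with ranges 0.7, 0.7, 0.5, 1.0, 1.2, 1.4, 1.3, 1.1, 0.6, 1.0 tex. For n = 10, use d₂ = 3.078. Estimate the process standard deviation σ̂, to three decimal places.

0.309

R̄ = (0.7 + 0.7 + 0.5 + 1.0 + 1.2 + 1.4 + 1.3 + 1.1 + 0.6 + 1.0) / 10 = 0.9500
σ̂ = R̄ / d₂ = 0.9500 / 3.078 = 0.3086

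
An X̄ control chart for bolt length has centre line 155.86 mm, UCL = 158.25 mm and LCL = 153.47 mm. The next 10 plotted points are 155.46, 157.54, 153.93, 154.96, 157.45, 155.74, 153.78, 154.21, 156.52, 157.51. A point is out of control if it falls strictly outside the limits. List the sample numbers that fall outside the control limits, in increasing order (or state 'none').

All 10 points lie within [153.47, 158.25].

none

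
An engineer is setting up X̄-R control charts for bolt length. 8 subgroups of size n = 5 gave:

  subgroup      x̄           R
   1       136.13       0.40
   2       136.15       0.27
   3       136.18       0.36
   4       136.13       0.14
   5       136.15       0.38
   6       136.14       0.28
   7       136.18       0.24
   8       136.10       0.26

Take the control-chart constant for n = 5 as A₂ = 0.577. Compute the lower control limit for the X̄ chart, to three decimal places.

135.977

X̄̄ = (136.13 + 136.15 + 136.18 + 136.13 + 136.15 + 136.14 + 136.18 + 136.10) / 8 = 1089.1600 / 8 = 136.1450
R̄ = (0.40 + 0.27 + 0.36 + 0.14 + 0.38 + 0.28 + 0.24 + 0.26) / 8 = 2.3300 / 8 = 0.2913
LCL = X̄̄ − A₂·R̄ = 136.1450 − 0.577 × 0.2913 = 135.9769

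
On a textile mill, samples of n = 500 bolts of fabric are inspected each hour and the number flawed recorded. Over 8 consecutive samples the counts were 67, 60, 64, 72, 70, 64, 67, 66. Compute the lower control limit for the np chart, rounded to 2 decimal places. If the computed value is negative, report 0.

p̄ = Σdᵢ / (k·n) = 530 / (8 × 500) = 0.13250
LCL = np̄ − 3·√(np̄(1−p̄)) = 66.2500 − 3 × 7.5810 = 43.5069

43.51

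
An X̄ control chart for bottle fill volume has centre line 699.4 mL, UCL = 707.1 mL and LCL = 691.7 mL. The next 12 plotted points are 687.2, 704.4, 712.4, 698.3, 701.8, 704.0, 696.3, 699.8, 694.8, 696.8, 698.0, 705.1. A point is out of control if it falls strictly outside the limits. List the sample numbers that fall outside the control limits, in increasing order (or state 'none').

1, 3

Compare each point to [691.7, 707.1]: sample 1 = 687.2 < LCL; sample 3 = 712.4 > UCL.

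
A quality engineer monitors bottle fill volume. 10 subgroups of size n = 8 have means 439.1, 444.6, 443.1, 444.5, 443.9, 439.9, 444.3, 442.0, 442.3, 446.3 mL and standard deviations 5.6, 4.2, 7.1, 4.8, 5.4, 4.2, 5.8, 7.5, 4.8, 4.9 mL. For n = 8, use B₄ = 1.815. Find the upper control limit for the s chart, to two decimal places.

9.86

s̄ = (5.6 + 4.2 + 7.1 + 4.8 + 5.4 + 4.2 + 5.8 + 7.5 + 4.8 + 4.9) / 10 = 5.4300
UCL_s = B₄·s̄ = 1.815 × 5.4300 = 9.8554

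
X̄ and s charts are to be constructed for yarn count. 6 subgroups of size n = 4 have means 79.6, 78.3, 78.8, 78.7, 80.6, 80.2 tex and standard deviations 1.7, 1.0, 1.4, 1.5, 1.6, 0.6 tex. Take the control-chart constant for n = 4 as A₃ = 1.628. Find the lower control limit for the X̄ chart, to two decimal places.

77.25

X̄̄ = (79.6 + 78.3 + 78.8 + 78.7 + 80.6 + 80.2) / 6 = 79.3667
s̄ = (1.7 + 1.0 + 1.4 + 1.5 + 1.6 + 0.6) / 6 = 1.3000
LCL = X̄̄ − A₃·s̄ = 79.3667 − 1.628 × 1.3000 = 77.2503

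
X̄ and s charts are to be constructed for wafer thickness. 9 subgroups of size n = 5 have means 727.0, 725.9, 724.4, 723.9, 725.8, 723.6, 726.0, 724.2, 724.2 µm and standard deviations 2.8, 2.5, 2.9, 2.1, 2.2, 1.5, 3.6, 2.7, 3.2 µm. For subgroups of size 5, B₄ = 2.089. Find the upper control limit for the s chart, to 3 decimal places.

s̄ = (2.8 + 2.5 + 2.9 + 2.1 + 2.2 + 1.5 + 3.6 + 2.7 + 3.2) / 9 = 2.6111
UCL_s = B₄·s̄ = 2.089 × 2.6111 = 5.4546

5.455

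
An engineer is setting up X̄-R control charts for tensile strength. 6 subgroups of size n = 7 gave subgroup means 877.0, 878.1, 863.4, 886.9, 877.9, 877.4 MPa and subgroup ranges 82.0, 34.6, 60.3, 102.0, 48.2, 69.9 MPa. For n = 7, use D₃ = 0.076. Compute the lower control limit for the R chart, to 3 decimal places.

5.029

R̄ = (82.0 + 34.6 + 60.3 + 102.0 + 48.2 + 69.9) / 6 = 397.0000 / 6 = 66.1667
LCL_R = D₃·R̄ = 0.076 × 66.1667 = 5.0287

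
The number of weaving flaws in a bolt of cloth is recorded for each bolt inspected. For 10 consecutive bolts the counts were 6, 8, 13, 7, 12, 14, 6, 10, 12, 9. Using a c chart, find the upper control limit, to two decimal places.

19.04

c̄ = (6 + 8 + 13 + 7 + 12 + 14 + 6 + 10 + 12 + 9) / 10 = 97 / 10 = 9.7000
UCL = c̄ + 3√c̄ = 9.7000 + 3 × √9.7000 = 9.7000 + 3 × 3.1145 = 19.0434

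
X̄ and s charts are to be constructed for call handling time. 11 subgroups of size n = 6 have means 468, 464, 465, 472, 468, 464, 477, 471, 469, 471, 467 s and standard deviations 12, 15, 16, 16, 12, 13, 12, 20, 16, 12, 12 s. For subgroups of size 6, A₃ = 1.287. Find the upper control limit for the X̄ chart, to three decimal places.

486.979

X̄̄ = (468 + 464 + 465 + 472 + 468 + 464 + 477 + 471 + 469 + 471 + 467) / 11 = 468.7273
s̄ = (12 + 15 + 16 + 16 + 12 + 13 + 12 + 20 + 16 + 12 + 12) / 11 = 14.1818
UCL = X̄̄ + A₃·s̄ = 468.7273 + 1.287 × 14.1818 = 486.9793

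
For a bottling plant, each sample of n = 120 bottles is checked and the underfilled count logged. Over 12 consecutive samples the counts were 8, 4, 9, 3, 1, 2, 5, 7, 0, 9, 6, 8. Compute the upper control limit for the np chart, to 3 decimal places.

11.837

p̄ = Σdᵢ / (k·n) = 62 / (12 × 120) = 0.04306
UCL = np̄ + 3·√(np̄(1−p̄)) = 5.1667 + 3 × √(5.1667×0.95694) = 5.1667 + 3 × 2.2236 = 11.8373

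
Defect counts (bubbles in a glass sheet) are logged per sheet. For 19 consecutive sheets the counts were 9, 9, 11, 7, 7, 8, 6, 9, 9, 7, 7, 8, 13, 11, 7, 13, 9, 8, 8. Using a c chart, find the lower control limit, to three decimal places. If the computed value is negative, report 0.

0.000

c̄ = (9 + 9 + 11 + 7 + 7 + 8 + 6 + 9 + 9 + 7 + 7 + 8 + 13 + 11 + 7 + 13 + 9 + 8 + 8) / 19 = 166 / 19 = 8.7368
LCL = c̄ − 3√c̄ = 8.7368 − 3 × 2.9558 = -0.1306 → 0 (cannot be negative)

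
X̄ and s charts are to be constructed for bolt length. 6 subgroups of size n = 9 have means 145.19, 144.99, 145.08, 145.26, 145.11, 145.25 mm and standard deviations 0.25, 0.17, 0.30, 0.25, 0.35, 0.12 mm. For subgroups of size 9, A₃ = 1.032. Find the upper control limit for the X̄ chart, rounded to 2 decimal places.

145.39

X̄̄ = (145.19 + 144.99 + 145.08 + 145.26 + 145.11 + 145.25) / 6 = 145.1467
s̄ = (0.25 + 0.17 + 0.30 + 0.25 + 0.35 + 0.12) / 6 = 0.2400
UCL = X̄̄ + A₃·s̄ = 145.1467 + 1.032 × 0.2400 = 145.3943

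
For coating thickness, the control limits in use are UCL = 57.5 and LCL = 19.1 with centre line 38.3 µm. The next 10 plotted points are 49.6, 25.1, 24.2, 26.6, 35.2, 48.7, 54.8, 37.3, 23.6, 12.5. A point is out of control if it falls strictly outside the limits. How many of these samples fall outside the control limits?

1

Compare each point to [19.1, 57.5]: sample 10 = 12.5 < LCL.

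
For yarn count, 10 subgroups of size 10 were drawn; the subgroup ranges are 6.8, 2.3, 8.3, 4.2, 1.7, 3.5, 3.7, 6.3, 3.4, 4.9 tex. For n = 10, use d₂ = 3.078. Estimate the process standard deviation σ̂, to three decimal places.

R̄ = (6.8 + 2.3 + 8.3 + 4.2 + 1.7 + 3.5 + 3.7 + 6.3 + 3.4 + 4.9) / 10 = 4.5100
σ̂ = R̄ / d₂ = 4.5100 / 3.078 = 1.4652

1.465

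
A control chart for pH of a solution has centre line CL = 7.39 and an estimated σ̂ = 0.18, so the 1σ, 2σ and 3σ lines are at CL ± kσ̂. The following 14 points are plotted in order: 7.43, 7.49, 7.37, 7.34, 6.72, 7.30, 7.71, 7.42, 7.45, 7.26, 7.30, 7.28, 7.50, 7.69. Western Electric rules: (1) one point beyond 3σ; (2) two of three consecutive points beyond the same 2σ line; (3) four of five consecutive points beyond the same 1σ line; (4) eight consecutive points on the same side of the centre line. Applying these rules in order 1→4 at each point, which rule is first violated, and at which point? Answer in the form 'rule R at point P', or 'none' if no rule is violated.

Zone of each point (C = within 1σ̂, B = 1σ̂–2σ̂, A = 2σ̂–3σ̂, * = beyond 3σ̂; sign = side of CL): 1:+C, 2:+C, 3:-C, 4:-C, 5:-*, 6:-C, 7:+B, 8:+C, 9:+C, 10:-C, 11:-C, 12:-C, 13:+C, 14:+B
Rule 1 (one point beyond the 3σ limits) is satisfied at point 5.

rule 1 at point 5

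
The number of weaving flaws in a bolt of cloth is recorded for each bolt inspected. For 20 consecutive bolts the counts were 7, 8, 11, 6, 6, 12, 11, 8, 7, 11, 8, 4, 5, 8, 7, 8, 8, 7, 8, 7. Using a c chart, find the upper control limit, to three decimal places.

c̄ = (7 + 8 + 11 + 6 + 6 + 12 + 11 + 8 + 7 + 11 + 8 + 4 + 5 + 8 + 7 + 8 + 8 + 7 + 8 + 7) / 20 = 157 / 20 = 7.8500
UCL = c̄ + 3√c̄ = 7.8500 + 3 × √7.8500 = 7.8500 + 3 × 2.8018 = 16.2554

16.255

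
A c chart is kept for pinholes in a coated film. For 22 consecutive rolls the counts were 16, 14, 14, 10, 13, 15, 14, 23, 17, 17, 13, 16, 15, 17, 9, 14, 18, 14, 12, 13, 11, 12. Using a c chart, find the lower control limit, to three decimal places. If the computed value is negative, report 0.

c̄ = (16 + 14 + 14 + 10 + 13 + 15 + 14 + 23 + 17 + 17 + 13 + 16 + 15 + 17 + 9 + 14 + 18 + 14 + 12 + 13 + 11 + 12) / 22 = 317 / 22 = 14.4091
LCL = c̄ − 3√c̄ = 14.4091 − 3 × 3.7959 = 3.0213

3.021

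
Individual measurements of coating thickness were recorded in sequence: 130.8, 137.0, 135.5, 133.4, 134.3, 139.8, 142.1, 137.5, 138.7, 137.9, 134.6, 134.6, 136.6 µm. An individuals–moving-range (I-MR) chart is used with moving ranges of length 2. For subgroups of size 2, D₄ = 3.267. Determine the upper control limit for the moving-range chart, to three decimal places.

8.276

Moving ranges: 6.2, 1.5, 2.1, 0.9, 5.5, 2.3, 4.6, 1.2, 0.8, 3.3, 0.0, 2.0; M̄R̄ = 30.4000 / 12 = 2.5333
UCL_MR = D₄·M̄R̄ = 3.267 × 2.5333 = 8.2764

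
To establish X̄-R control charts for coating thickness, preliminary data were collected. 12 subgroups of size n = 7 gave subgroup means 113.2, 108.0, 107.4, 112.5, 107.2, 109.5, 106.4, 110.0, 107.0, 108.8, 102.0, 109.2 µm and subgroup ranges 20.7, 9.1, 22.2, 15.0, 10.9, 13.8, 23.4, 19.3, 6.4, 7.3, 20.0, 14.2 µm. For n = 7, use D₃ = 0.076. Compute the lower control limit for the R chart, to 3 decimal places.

R̄ = (20.7 + 9.1 + 22.2 + 15.0 + 10.9 + 13.8 + 23.4 + 19.3 + 6.4 + 7.3 + 20.0 + 14.2) / 12 = 182.3000 / 12 = 15.1917
LCL_R = D₃·R̄ = 0.076 × 15.1917 = 1.1546

1.155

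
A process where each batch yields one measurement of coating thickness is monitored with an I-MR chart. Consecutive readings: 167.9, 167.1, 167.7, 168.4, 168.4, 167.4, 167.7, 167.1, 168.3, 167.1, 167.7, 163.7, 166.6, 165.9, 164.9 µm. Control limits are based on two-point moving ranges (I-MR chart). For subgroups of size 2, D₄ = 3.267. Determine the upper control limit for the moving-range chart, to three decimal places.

3.640

Moving ranges: 0.8, 0.6, 0.7, 0.0, 1.0, 0.3, 0.6, 1.2, 1.2, 0.6, 4.0, 2.9, 0.7, 1.0; M̄R̄ = 15.6000 / 14 = 1.1143
UCL_MR = D₄·M̄R̄ = 3.267 × 1.1143 = 3.6404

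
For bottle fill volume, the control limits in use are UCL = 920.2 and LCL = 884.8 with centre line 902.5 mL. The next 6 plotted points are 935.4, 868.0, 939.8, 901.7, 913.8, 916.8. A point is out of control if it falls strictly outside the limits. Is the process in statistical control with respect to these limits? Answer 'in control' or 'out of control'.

out of control

Compare each point to [884.8, 920.2]: sample 1 = 935.4 > UCL; sample 2 = 868.0 < LCL; sample 3 = 939.8 > UCL.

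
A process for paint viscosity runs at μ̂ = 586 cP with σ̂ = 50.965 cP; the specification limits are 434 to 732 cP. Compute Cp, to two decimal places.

0.97

Cp = (USL − LSL) / (6σ̂) = (732 − 434) / (6 × 50.965) = 298.0000 / 305.7900 = 0.9745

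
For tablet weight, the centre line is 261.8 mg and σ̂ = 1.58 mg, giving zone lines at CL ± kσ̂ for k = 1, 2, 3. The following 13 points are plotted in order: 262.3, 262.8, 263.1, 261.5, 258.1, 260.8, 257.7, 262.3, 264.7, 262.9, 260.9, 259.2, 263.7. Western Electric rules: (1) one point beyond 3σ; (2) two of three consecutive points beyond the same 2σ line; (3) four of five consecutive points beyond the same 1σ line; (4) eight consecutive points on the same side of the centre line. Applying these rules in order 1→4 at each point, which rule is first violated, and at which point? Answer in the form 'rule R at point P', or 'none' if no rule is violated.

rule 2 at point 7

Zone of each point (C = within 1σ̂, B = 1σ̂–2σ̂, A = 2σ̂–3σ̂, * = beyond 3σ̂; sign = side of CL): 1:+C, 2:+C, 3:+C, 4:-C, 5:-A, 6:-C, 7:-A, 8:+C, 9:+B, 10:+C, 11:-C, 12:-B, 13:+B
Rule 2 (two of three consecutive points beyond the same 2σ limit) is satisfied at point 7.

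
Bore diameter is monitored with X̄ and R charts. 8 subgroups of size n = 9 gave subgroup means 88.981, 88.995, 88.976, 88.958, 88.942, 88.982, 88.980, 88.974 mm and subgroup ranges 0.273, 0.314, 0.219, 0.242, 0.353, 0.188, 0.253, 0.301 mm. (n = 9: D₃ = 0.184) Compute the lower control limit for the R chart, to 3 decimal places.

R̄ = (0.273 + 0.314 + 0.219 + 0.242 + 0.353 + 0.188 + 0.253 + 0.301) / 8 = 2.1430 / 8 = 0.2679
LCL_R = D₃·R̄ = 0.184 × 0.2679 = 0.0493

0.049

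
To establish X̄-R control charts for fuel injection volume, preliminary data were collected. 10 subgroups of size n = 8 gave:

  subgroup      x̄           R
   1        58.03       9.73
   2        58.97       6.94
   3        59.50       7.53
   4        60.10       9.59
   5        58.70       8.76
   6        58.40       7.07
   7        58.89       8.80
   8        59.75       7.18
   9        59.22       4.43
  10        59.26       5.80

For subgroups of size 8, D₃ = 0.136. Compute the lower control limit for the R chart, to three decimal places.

1.031

R̄ = (9.73 + 6.94 + 7.53 + 9.59 + 8.76 + 7.07 + 8.80 + 7.18 + 4.43 + 5.80) / 10 = 75.8300 / 10 = 7.5830
LCL_R = D₃·R̄ = 0.136 × 7.5830 = 1.0313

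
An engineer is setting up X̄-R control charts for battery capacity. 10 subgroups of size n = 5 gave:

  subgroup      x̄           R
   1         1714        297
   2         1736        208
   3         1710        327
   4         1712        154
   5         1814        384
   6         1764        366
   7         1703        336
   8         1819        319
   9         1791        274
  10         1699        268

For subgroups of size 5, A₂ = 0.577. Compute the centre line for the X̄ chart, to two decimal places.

1746.20

X̄̄ = (1714 + 1736 + 1710 + 1712 + 1814 + 1764 + 1703 + 1819 + 1791 + 1699) / 10 = 17462.0000 / 10 = 1746.2000
CL = X̄̄ = 1746.2000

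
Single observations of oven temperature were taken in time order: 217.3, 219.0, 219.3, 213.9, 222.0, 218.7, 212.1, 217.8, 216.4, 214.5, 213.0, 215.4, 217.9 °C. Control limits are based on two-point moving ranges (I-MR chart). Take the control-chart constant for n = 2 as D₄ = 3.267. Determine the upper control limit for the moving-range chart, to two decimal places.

Moving ranges: 1.7, 0.3, 5.4, 8.1, 3.3, 6.6, 5.7, 1.4, 1.9, 1.5, 2.4, 2.5; M̄R̄ = 40.8000 / 12 = 3.4000
UCL_MR = D₄·M̄R̄ = 3.267 × 3.4000 = 11.1078

11.11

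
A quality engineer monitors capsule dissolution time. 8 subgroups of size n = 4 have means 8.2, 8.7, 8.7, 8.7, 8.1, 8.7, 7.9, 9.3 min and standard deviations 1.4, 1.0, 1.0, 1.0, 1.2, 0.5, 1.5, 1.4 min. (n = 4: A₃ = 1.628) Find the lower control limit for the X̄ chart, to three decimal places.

6.706

X̄̄ = (8.2 + 8.7 + 8.7 + 8.7 + 8.1 + 8.7 + 7.9 + 9.3) / 8 = 8.5375
s̄ = (1.4 + 1.0 + 1.0 + 1.0 + 1.2 + 0.5 + 1.5 + 1.4) / 8 = 1.1250
LCL = X̄̄ − A₃·s̄ = 8.5375 − 1.628 × 1.1250 = 6.7060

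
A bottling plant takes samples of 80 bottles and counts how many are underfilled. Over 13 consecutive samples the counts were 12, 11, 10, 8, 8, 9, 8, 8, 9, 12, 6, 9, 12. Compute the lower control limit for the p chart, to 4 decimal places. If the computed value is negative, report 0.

0.0094

p̄ = Σdᵢ / (k·n) = 122 / (13 × 80) = 0.11731
LCL = p̄ − 3·√(p̄(1−p̄)/n) = 0.11731 − 3 × 0.03598 = 0.00938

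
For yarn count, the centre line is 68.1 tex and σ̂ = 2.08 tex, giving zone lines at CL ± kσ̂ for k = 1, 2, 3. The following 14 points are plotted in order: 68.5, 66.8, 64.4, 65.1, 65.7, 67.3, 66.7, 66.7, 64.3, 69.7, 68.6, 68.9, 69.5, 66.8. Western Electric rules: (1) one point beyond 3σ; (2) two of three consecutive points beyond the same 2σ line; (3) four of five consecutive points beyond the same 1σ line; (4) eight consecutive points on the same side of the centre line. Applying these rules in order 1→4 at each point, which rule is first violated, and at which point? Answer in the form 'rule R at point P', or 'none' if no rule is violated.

rule 4 at point 9

Zone of each point (C = within 1σ̂, B = 1σ̂–2σ̂, A = 2σ̂–3σ̂, * = beyond 3σ̂; sign = side of CL): 1:+C, 2:-C, 3:-B, 4:-B, 5:-B, 6:-C, 7:-C, 8:-C, 9:-B, 10:+C, 11:+C, 12:+C, 13:+C, 14:-C
Rule 4 (eight consecutive points on the same side of the centre line) is satisfied at point 9.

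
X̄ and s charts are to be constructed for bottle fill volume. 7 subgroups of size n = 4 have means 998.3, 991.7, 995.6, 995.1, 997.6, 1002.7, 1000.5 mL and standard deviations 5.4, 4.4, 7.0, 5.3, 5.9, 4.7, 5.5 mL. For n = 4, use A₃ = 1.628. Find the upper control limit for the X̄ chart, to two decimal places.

1006.24

X̄̄ = (998.3 + 991.7 + 995.6 + 995.1 + 997.6 + 1002.7 + 1000.5) / 7 = 997.3571
s̄ = (5.4 + 4.4 + 7.0 + 5.3 + 5.9 + 4.7 + 5.5) / 7 = 5.4571
UCL = X̄̄ + A₃·s̄ = 997.3571 + 1.628 × 5.4571 = 1006.2414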